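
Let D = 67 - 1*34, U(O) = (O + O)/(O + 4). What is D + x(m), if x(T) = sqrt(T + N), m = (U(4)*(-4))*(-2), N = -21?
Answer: 33 + I*sqrt(13) ≈ 33.0 + 3.6056*I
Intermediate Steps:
U(O) = 2*O/(4 + O) (U(O) = (2*O)/(4 + O) = 2*O/(4 + O))
m = 8 (m = ((2*4/(4 + 4))*(-4))*(-2) = ((2*4/8)*(-4))*(-2) = ((2*4*(1/8))*(-4))*(-2) = (1*(-4))*(-2) = -4*(-2) = 8)
D = 33 (D = 67 - 34 = 33)
x(T) = sqrt(-21 + T) (x(T) = sqrt(T - 21) = sqrt(-21 + T))
D + x(m) = 33 + sqrt(-21 + 8) = 33 + sqrt(-13) = 33 + I*sqrt(13)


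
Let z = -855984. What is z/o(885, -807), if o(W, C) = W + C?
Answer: -142664/13 ≈ -10974.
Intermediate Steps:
o(W, C) = C + W
z/o(885, -807) = -855984/(-807 + 885) = -855984/78 = -855984*1/78 = -142664/13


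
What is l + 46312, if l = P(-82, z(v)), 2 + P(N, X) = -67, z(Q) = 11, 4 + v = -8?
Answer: 46243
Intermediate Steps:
v = -12 (v = -4 - 8 = -12)
P(N, X) = -69 (P(N, X) = -2 - 67 = -69)
l = -69
l + 46312 = -69 + 46312 = 46243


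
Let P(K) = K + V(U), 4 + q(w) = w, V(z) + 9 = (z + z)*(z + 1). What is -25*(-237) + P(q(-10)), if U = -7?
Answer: 5986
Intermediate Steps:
V(z) = -9 + 2*z*(1 + z) (V(z) = -9 + (z + z)*(z + 1) = -9 + (2*z)*(1 + z) = -9 + 2*z*(1 + z))
q(w) = -4 + w
P(K) = 75 + K (P(K) = K + (-9 + 2*(-7) + 2*(-7)²) = K + (-9 - 14 + 2*49) = K + (-9 - 14 + 98) = K + 75 = 75 + K)
-25*(-237) + P(q(-10)) = -25*(-237) + (75 + (-4 - 10)) = 5925 + (75 - 14) = 5925 + 61 = 5986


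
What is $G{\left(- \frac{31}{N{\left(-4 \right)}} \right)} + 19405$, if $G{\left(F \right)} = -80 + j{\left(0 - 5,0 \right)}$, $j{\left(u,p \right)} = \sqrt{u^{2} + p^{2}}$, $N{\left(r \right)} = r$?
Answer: $19330$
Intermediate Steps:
$j{\left(u,p \right)} = \sqrt{p^{2} + u^{2}}$
$G{\left(F \right)} = -75$ ($G{\left(F \right)} = -80 + \sqrt{0^{2} + \left(0 - 5\right)^{2}} = -80 + \sqrt{0 + \left(0 - 5\right)^{2}} = -80 + \sqrt{0 + \left(-5\right)^{2}} = -80 + \sqrt{0 + 25} = -80 + \sqrt{25} = -80 + 5 = -75$)
$G{\left(- \frac{31}{N{\left(-4 \right)}} \right)} + 19405 = -75 + 19405 = 19330$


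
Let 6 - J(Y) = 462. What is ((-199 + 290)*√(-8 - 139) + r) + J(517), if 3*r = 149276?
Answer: 147908/3 + 637*I*√3 ≈ 49303.0 + 1103.3*I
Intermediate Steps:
r = 149276/3 (r = (⅓)*149276 = 149276/3 ≈ 49759.)
J(Y) = -456 (J(Y) = 6 - 1*462 = 6 - 462 = -456)
((-199 + 290)*√(-8 - 139) + r) + J(517) = ((-199 + 290)*√(-8 - 139) + 149276/3) - 456 = (91*√(-147) + 149276/3) - 456 = (91*(7*I*√3) + 149276/3) - 456 = (637*I*√3 + 149276/3) - 456 = (149276/3 + 637*I*√3) - 456 = 147908/3 + 637*I*√3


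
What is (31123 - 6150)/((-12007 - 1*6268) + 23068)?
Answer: 24973/4793 ≈ 5.2103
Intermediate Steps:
(31123 - 6150)/((-12007 - 1*6268) + 23068) = 24973/((-12007 - 6268) + 23068) = 24973/(-18275 + 23068) = 24973/4793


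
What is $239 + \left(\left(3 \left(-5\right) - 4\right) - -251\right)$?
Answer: $471$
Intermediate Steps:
$239 + \left(\left(3 \left(-5\right) - 4\right) - -251\right) = 239 + \left(\left(-15 - 4\right) + 251\right) = 239 + \left(-19 + 251\right) = 239 + 232 = 471$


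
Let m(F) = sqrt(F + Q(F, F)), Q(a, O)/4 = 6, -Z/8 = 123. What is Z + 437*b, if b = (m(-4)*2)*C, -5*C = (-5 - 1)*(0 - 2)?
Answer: -984 - 20976*sqrt(5)/5 ≈ -10365.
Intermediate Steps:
Z = -984 (Z = -8*123 = -984)
Q(a, O) = 24 (Q(a, O) = 4*6 = 24)
C = -12/5 (C = -(-5 - 1)*(0 - 2)/5 = -(-6)*(-2)/5 = -1/5*12 = -12/5 ≈ -2.4000)
m(F) = sqrt(24 + F) (m(F) = sqrt(F + 24) = sqrt(24 + F))
b = -48*sqrt(5)/5 (b = (sqrt(24 - 4)*2)*(-12/5) = (sqrt(20)*2)*(-12/5) = ((2*sqrt(5))*2)*(-12/5) = (4*sqrt(5))*(-12/5) = -48*sqrt(5)/5 ≈ -21.466)
Z + 437*b = -984 + 437*(-48*sqrt(5)/5) = -984 - 20976*sqrt(5)/5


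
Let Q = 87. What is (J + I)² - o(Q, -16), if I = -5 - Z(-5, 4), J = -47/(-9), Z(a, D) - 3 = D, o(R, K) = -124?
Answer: 13765/81 ≈ 169.94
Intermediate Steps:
Z(a, D) = 3 + D
J = 47/9 (J = -47*(-⅑) = 47/9 ≈ 5.2222)
I = -12 (I = -5 - (3 + 4) = -5 - 1*7 = -5 - 7 = -12)
(J + I)² - o(Q, -16) = (47/9 - 12)² - 1*(-124) = (-61/9)² + 124 = 3721/81 + 124 = 13765/81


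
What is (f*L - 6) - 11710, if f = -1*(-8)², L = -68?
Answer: -7364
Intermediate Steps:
f = -64 (f = -1*64 = -64)
(f*L - 6) - 11710 = (-64*(-68) - 6) - 11710 = (4352 - 6) - 11710 = 4346 - 11710 = -7364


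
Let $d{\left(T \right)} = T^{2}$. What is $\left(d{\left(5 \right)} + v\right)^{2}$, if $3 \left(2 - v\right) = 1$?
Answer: $\frac{6400}{9} \approx 711.11$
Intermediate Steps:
$v = \frac{5}{3}$ ($v = 2 - \frac{1}{3} = \frac{5}{3} \approx 1.6667$)
$\left(d{\left(5 \right)} + v\right)^{2} = \left(5^{2} + \frac{5}{3}\right)^{2} = \left(25 + \frac{5}{3}\right)^{2} = \left(\frac{80}{3}\right)^{2} = \frac{6400}{9}$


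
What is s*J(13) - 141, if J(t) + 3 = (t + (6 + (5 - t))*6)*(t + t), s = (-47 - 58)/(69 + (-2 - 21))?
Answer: -387/2 ≈ -193.50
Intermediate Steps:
s = -105/46 (s = -105/(69 - 23) = -105/46 ≈ -2.2826)
J(t) = -3 + 2*t*(66 - 5*t) (J(t) = -3 + (t + (6 + (5 - t))*6)*(t + t) = -3 + (t + (11 - t)*6)*(2*t) = -3 + (t + (66 - 6*t))*(2*t) = -3 + (66 - 5*t)*(2*t) = -3 + 2*t*(66 - 5*t))
s*J(13) - 141 = -105*(-3 - 10*13**2 + 132*13)/46 - 141 = -105*(-3 - 10*169 + 1716)/46 - 141 = -105*(-3 - 1690 + 1716)/46 - 141 = -105/46*23 - 141 = -105/2 - 141 = -387/2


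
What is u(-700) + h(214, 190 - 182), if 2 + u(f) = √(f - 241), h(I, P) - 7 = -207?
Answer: -202 + I*√941 ≈ -202.0 + 30.676*I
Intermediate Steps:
h(I, P) = -200 (h(I, P) = 7 - 207 = -200)
u(f) = -2 + √(-241 + f) (u(f) = -2 + √(f - 241) = -2 + √(-241 + f))
u(-700) + h(214, 190 - 182) = (-2 + √(-241 - 700)) - 200 = (-2 + √(-941)) - 200 = (-2 + I*√941) - 200 = -202 + I*√941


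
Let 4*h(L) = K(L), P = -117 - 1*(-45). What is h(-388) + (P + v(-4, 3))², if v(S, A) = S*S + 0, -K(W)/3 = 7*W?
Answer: 5173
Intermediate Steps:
P = -72 (P = -117 + 45 = -72)
K(W) = -21*W
h(L) = -21*L/4 (h(L) = (-21*L)/4 = -21*L/4)
v(S, A) = S² (v(S, A) = S² + 0 = S²)
h(-388) + (P + v(-4, 3))² = -21/4*(-388) + (-72 + (-4)²)² = 2037 + (-72 + 16)² = 2037 + (-56)² = 2037 + 3136 = 5173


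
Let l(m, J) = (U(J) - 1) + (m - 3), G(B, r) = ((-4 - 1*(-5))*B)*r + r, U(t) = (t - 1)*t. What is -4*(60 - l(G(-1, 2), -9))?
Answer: 104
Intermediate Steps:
U(t) = t*(-1 + t) (U(t) = (-1 + t)*t = t*(-1 + t))
G(B, r) = r + B*r (G(B, r) = ((-4 + 5)*B)*r + r = (1*B)*r + r = B*r + r = r + B*r)
l(m, J) = -4 + m + J*(-1 + J) (l(m, J) = (J*(-1 + J) - 1) + (m - 3) = (-1 + J*(-1 + J)) + (-3 + m) = -4 + m + J*(-1 + J))
-4*(60 - l(G(-1, 2), -9)) = -4*(60 - (-4 + 2*(1 - 1) - 9*(-1 - 9))) = -4*(60 - (-4 + 2*0 - 9*(-10))) = -4*(60 - (-4 + 0 + 90)) = -4*(60 - 1*86) = -4*(60 - 86) = -4*(-26) = 104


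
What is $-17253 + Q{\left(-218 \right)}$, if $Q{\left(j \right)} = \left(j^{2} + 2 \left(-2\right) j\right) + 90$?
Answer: $31233$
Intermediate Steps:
$Q{\left(j \right)} = 90 + j^{2} - 4 j$ ($Q{\left(j \right)} = \left(j^{2} - 4 j\right) + 90 = 90 + j^{2} - 4 j$)
$-17253 + Q{\left(-218 \right)} = -17253 + \left(90 + \left(-218\right)^{2} - -872\right) = -17253 + \left(90 + 47524 + 872\right) = -17253 + 48486 = 31233$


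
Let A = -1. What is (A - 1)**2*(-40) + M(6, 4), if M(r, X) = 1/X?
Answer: -639/4 ≈ -159.75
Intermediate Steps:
(A - 1)**2*(-40) + M(6, 4) = (-1 - 1)**2*(-40) + 1/4 = (-2)**2*(-40) + 1/4 = 4*(-40) + 1/4 = -160 + 1/4 = -639/4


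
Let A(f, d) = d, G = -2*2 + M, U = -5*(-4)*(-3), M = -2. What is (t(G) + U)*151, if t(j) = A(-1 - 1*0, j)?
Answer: -9966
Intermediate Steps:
U = -60 (U = 20*(-3) = -60)
G = -6 (G = -2*2 - 2 = -4 - 2 = -6)
t(j) = j
(t(G) + U)*151 = (-6 - 60)*151 = -66*151 = -9966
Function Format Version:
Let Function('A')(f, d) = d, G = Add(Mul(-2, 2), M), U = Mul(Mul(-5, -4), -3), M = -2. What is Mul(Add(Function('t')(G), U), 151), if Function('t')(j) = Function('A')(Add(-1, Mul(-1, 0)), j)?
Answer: -9966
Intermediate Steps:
U = -60 (U = Mul(20, -3) = -60)
G = -6 (G = Add(Mul(-2, 2), -2) = Add(-4, -2) = -6)
Function('t')(j) = j
Mul(Add(Function('t')(G), U), 151) = Mul(Add(-6, -60), 151) = Mul(-66, 151) = -9966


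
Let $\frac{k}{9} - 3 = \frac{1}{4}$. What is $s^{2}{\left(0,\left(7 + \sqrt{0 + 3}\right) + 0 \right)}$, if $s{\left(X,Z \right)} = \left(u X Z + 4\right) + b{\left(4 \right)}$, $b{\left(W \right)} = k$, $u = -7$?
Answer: $\frac{17689}{16} \approx 1105.6$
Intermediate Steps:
$k = \frac{117}{4}$ ($k = 27 + \frac{9}{4} = \frac{117}{4} \approx 29.25$)
$b{\left(W \right)} = \frac{117}{4}$
$s{\left(X,Z \right)} = \frac{133}{4} - 7 X Z$ ($s{\left(X,Z \right)} = \left(- 7 X Z + 4\right) + \frac{117}{4} = \left(4 - 7 X Z\right) + \frac{117}{4} = \frac{133}{4} - 7 X Z$)
$s^{2}{\left(0,\left(7 + \sqrt{0 + 3}\right) + 0 \right)} = \left(\frac{133}{4} - 0 \left(\left(7 + \sqrt{0 + 3}\right) + 0\right)\right)^{2} = \left(\frac{133}{4} - 0 \left(\left(7 + \sqrt{3}\right) + 0\right)\right)^{2} = \left(\frac{133}{4} - 0 \left(7 + \sqrt{3}\right)\right)^{2} = \left(\frac{133}{4} + 0\right)^{2} = \left(\frac{133}{4}\right)^{2} = \frac{17689}{16}$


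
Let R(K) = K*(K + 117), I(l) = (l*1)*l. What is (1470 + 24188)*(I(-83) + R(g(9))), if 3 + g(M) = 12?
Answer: 205854134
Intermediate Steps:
I(l) = l**2 (I(l) = l*l = l**2)
g(M) = 9 (g(M) = -3 + 12 = 9)
R(K) = K*(117 + K)
(1470 + 24188)*(I(-83) + R(g(9))) = (1470 + 24188)*((-83)**2 + 9*(117 + 9)) = 25658*(6889 + 9*126) = 25658*(6889 + 1134) = 25658*8023 = 205854134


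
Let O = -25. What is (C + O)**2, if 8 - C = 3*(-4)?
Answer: 25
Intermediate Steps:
C = 20 (C = 8 - 3*(-4) = 8 - 1*(-12) = 8 + 12 = 20)
(C + O)**2 = (20 - 25)**2 = (-5)**2 = 25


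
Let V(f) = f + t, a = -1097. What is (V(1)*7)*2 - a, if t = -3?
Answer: 1069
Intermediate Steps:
V(f) = -3 + f (V(f) = f - 3 = -3 + f)
(V(1)*7)*2 - a = ((-3 + 1)*7)*2 - 1*(-1097) = -2*7*2 + 1097 = -14*2 + 1097 = -28 + 1097 = 1069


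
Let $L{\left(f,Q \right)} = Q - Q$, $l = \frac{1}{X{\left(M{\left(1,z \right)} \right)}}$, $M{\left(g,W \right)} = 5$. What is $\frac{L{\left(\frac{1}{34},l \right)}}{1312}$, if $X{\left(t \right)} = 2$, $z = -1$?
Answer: $0$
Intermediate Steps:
$l = \frac{1}{2} \approx 0.5$
$L{\left(f,Q \right)} = 0$
$\frac{L{\left(\frac{1}{34},l \right)}}{1312} = \frac{0}{1312} = 0 \cdot \frac{1}{1312} = 0$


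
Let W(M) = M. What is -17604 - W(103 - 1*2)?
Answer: -17705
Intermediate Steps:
-17604 - W(103 - 1*2) = -17604 - (103 - 1*2) = -17604 - (103 - 2) = -17604 - 1*101 = -17604 - 101 = -17705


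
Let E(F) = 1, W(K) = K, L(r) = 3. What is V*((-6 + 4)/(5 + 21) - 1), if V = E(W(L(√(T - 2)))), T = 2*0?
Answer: -14/13 ≈ -1.0769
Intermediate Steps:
T = 0
V = 1
V*((-6 + 4)/(5 + 21) - 1) = 1*((-6 + 4)/(5 + 21) - 1) = 1*(-2/26 - 1) = 1*(-2*1/26 - 1) = 1*(-1/13 - 1) = 1*(-14/13) = -14/13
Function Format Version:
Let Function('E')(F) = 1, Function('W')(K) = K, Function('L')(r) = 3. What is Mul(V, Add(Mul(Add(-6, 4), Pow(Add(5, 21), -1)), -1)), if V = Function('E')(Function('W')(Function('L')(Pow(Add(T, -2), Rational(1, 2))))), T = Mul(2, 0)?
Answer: Rational(-14, 13) ≈ -1.0769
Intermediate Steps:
T = 0
V = 1
Mul(V, Add(Mul(Add(-6, 4), Pow(Add(5, 21), -1)), -1)) = Mul(1, Add(Mul(Add(-6, 4), Pow(Add(5, 21), -1)), -1)) = Mul(1, Add(Mul(-2, Pow(26, -1)), -1)) = Mul(1, Add(Mul(-2, Rational(1, 26)), -1)) = Mul(1, Add(Rational(-1, 13), -1)) = Mul(1, Rational(-14, 13)) = Rational(-14, 13)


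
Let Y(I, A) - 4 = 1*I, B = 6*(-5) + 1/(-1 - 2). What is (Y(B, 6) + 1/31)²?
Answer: 5982916/8649 ≈ 691.75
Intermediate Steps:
B = -91/3 (B = -30 + 1/(-3) = -30 - ⅓ = -91/3 ≈ -30.333)
Y(I, A) = 4 + I (Y(I, A) = 4 + 1*I = 4 + I)
(Y(B, 6) + 1/31)² = ((4 - 91/3) + 1/31)² = (-79/3 + 1/31)² = (-2446/93)² = 5982916/8649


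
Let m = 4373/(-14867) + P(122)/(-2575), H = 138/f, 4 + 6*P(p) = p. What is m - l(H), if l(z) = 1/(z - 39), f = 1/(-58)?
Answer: -30960455031/102635449525 ≈ -0.30165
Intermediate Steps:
P(p) = -⅔ + p/6
f = -1/58 ≈ -0.017241
H = -8004 (H = 138/(-1/58) = 138*(-58) = -8004)
l(z) = 1/(-39 + z)
m = -34658578/114847575 (m = 4373/(-14867) + (-⅔ + (⅙)*122)/(-2575) = 4373*(-1/14867) + (-⅔ + 61/3)*(-1/2575) = -4373/14867 + (59/3)*(-1/2575) = -4373/14867 - 59/7725 = -34658578/114847575 ≈ -0.30178)
m - l(H) = -34658578/114847575 - 1/(-39 - 8004) = -34658578/114847575 - 1/(-8043) = -34658578/114847575 - 1*(-1/8043) = -34658578/114847575 + 1/8043 = -30960455031/102635449525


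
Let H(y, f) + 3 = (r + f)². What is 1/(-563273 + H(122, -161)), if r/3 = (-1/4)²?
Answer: -256/137578327 ≈ -1.8608e-6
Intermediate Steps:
r = 3/16 (r = 3*(-1/4)² = 3*(-1*¼)² = 3*(-¼)² = 3*(1/16) = 3/16 ≈ 0.18750)
H(y, f) = -3 + (3/16 + f)²
1/(-563273 + H(122, -161)) = 1/(-563273 + (-3 + (3 + 16*(-161))²/256)) = 1/(-563273 + (-3 + (3 - 2576)²/256)) = 1/(-563273 + (-3 + (1/256)*(-2573)²)) = 1/(-563273 + (-3 + (1/256)*6620329)) = 1/(-563273 + (-3 + 6620329/256)) = 1/(-563273 + 6619561/256) = 1/(-137578327/256) = -256/137578327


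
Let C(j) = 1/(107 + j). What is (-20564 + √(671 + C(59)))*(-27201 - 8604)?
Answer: 736294020 - 35805*√18490242/166 ≈ 7.3537e+8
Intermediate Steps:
(-20564 + √(671 + C(59)))*(-27201 - 8604) = (-20564 + √(671 + 1/(107 + 59)))*(-27201 - 8604) = (-20564 + √(671 + 1/166))*(-35805) = (-20564 + √(111387/166))*(-35805) = (-20564 + √18490242/166)*(-35805) = 736294020 - 35805*√18490242/166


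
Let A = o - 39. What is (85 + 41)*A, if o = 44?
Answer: 630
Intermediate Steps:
A = 5 (A = 44 - 39 = 5)
(85 + 41)*A = (85 + 41)*5 = 126*5 = 630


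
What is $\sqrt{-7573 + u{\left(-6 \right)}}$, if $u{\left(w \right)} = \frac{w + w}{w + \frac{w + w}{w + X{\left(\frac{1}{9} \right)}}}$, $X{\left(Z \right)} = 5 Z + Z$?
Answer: $\frac{i \sqrt{189245}}{5} \approx 87.005 i$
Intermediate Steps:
$X{\left(Z \right)} = 6 Z$
$u{\left(w \right)} = \frac{2 w}{w + \frac{2 w}{\frac{2}{3} + w}}$ ($u{\left(w \right)} = \frac{w + w}{w + \frac{w + w}{w + \frac{6}{9}}} = \frac{2 w}{w + \frac{2 w}{w + 6 \cdot \frac{1}{9}}} = \frac{2 w}{w + \frac{2 w}{w + \frac{2}{3}}} = \frac{2 w}{w + \frac{2 w}{\frac{2}{3} + w}}$)
$\sqrt{-7573 + u{\left(-6 \right)}} = \sqrt{-7573 + \frac{2 \left(2 + 3 \left(-6\right)\right)}{8 + 3 \left(-6\right)}} = \sqrt{-7573 + \frac{2 \left(2 - 18\right)}{8 - 18}} = \sqrt{-7573 + 2 \frac{1}{-10} \left(-16\right)} = \sqrt{-7573 + 2 \left(- \frac{1}{10}\right) \left(-16\right)} = \sqrt{-7573 + \frac{16}{5}} = \sqrt{- \frac{37849}{5}} = \frac{i \sqrt{189245}}{5}$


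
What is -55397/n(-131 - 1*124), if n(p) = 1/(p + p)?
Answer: 28252470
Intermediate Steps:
n(p) = 1/(2*p)
-55397/n(-131 - 1*124) = -55397/(1/(2*(-131 - 1*124))) = -55397/(1/(2*(-131 - 124))) = -55397/((1/2)/(-255)) = -55397/((1/2)*(-1/255)) = -55397/(-1/510) = -55397*(-510) = 28252470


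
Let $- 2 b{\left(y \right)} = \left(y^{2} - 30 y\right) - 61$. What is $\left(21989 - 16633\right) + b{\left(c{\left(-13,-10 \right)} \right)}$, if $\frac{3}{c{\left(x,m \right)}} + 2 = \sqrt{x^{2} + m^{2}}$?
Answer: $\frac{378289584}{70225} + \frac{11907 \sqrt{269}}{70225} \approx 5389.6$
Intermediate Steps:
$c{\left(x,m \right)} = \frac{3}{-2 + \sqrt{m^{2} + x^{2}}}$ ($c{\left(x,m \right)} = \frac{3}{-2 + \sqrt{x^{2} + m^{2}}} = \frac{3}{-2 + \sqrt{m^{2} + x^{2}}}$)
$b{\left(y \right)} = \frac{61}{2} + 15 y - \frac{y^{2}}{2}$ ($b{\left(y \right)} = - \frac{\left(y^{2} - 30 y\right) - 61}{2} = - \frac{-61 + y^{2} - 30 y}{2} = \frac{61}{2} + 15 y - \frac{y^{2}}{2}$)
$\left(21989 - 16633\right) + b{\left(c{\left(-13,-10 \right)} \right)} = \left(21989 - 16633\right) + \left(\frac{61}{2} + 15 \frac{3}{-2 + \sqrt{\left(-10\right)^{2} + \left(-13\right)^{2}}} - \frac{\left(\frac{3}{-2 + \sqrt{\left(-10\right)^{2} + \left(-13\right)^{2}}}\right)^{2}}{2}\right) = 5356 + \left(\frac{61}{2} + 15 \frac{3}{-2 + \sqrt{100 + 169}} - \frac{\left(\frac{3}{-2 + \sqrt{100 + 169}}\right)^{2}}{2}\right) = 5356 + \left(\frac{61}{2} + 15 \frac{3}{-2 + \sqrt{269}} - \frac{\left(\frac{3}{-2 + \sqrt{269}}\right)^{2}}{2}\right) = 5356 + \left(\frac{61}{2} + \frac{45}{-2 + \sqrt{269}} - \frac{9 \frac{1}{\left(-2 + \sqrt{269}\right)^{2}}}{2}\right) = 5356 + \left(\frac{61}{2} + \frac{45}{-2 + \sqrt{269}} - \frac{9}{2 \left(-2 + \sqrt{269}\right)^{2}}\right) = \frac{10773}{2} + \frac{45}{-2 + \sqrt{269}} - \frac{9}{2 \left(-2 + \sqrt{269}\right)^{2}}$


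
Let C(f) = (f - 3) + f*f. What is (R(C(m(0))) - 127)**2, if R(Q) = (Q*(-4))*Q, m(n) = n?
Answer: 26569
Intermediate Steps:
C(f) = -3 + f + f**2 (C(f) = (-3 + f) + f**2 = -3 + f + f**2)
R(Q) = -4*Q**2 (R(Q) = (-4*Q)*Q = -4*Q**2)
(R(C(m(0))) - 127)**2 = (-4*(-3 + 0 + 0**2)**2 - 127)**2 = (-4*(-3 + 0 + 0)**2 - 127)**2 = (-4*(-3)**2 - 127)**2 = (-4*9 - 127)**2 = (-36 - 127)**2 = (-163)**2 = 26569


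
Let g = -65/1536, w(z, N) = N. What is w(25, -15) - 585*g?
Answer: 4995/512 ≈ 9.7559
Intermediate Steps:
g = -65/1536 (g = -65*1/1536 = -65/1536 ≈ -0.042318)
w(25, -15) - 585*g = -15 - 585*(-65/1536) = -15 + 12675/512 = 4995/512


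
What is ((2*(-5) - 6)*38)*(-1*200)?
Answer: 121600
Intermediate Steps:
((2*(-5) - 6)*38)*(-1*200) = ((-10 - 6)*38)*(-200) = -16*38*(-200) = -608*(-200) = 121600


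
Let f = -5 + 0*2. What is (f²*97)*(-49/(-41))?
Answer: 118825/41 ≈ 2898.2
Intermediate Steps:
f = -5 (f = -5 + 0 = -5)
(f²*97)*(-49/(-41)) = ((-5)²*97)*(-49/(-41)) = (25*97)*(-49*(-1/41)) = 2425*(49/41) = 118825/41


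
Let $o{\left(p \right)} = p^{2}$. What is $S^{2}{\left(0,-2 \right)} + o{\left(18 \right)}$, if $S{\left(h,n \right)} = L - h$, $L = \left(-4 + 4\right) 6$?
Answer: $324$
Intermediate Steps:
$L = 0$ ($L = 0 \cdot 6 = 0$)
$S{\left(h,n \right)} = - h$ ($S{\left(h,n \right)} = 0 - h = - h$)
$S^{2}{\left(0,-2 \right)} + o{\left(18 \right)} = \left(\left(-1\right) 0\right)^{2} + 18^{2} = 0^{2} + 324 = 0 + 324 = 324$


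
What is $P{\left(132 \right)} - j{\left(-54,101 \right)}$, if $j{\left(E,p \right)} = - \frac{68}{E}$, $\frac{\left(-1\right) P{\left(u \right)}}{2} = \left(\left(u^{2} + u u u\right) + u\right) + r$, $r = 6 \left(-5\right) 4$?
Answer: $- \frac{125139850}{27} \approx -4.6348 \cdot 10^{6}$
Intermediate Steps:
$r = -120$ ($r = \left(-30\right) 4 = -120$)
$P{\left(u \right)} = 240 - 2 u - 2 u^{2} - 2 u^{3}$ ($P{\left(u \right)} = - 2 \left(\left(\left(u^{2} + u u u\right) + u\right) - 120\right) = - 2 \left(\left(\left(u^{2} + u^{2} u\right) + u\right) - 120\right) = - 2 \left(\left(\left(u^{2} + u^{3}\right) + u\right) - 120\right) = - 2 \left(\left(u + u^{2} + u^{3}\right) - 120\right) = - 2 \left(-120 + u + u^{2} + u^{3}\right) = 240 - 2 u - 2 u^{2} - 2 u^{3}$)
$P{\left(132 \right)} - j{\left(-54,101 \right)} = \left(240 - 264 - 2 \cdot 132^{2} - 2 \cdot 132^{3}\right) - - \frac{68}{-54} = \left(240 - 264 - 34848 - 4599936\right) - \left(-68\right) \left(- \frac{1}{54}\right) = \left(240 - 264 - 34848 - 4599936\right) - \frac{34}{27} = -4634808 - \frac{34}{27} = - \frac{125139850}{27}$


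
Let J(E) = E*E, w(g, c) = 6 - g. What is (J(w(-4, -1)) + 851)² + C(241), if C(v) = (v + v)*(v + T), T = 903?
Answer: 1455809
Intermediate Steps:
C(v) = 2*v*(903 + v) (C(v) = (v + v)*(v + 903) = (2*v)*(903 + v) = 2*v*(903 + v))
J(E) = E²
(J(w(-4, -1)) + 851)² + C(241) = ((6 - 1*(-4))² + 851)² + 2*241*(903 + 241) = ((6 + 4)² + 851)² + 2*241*1144 = (10² + 851)² + 551408 = (100 + 851)² + 551408 = 951² + 551408 = 904401 + 551408 = 1455809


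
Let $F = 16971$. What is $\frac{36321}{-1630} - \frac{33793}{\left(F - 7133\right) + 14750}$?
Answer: $- \frac{474071669}{20039220} \approx -23.657$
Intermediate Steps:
$\frac{36321}{-1630} - \frac{33793}{\left(F - 7133\right) + 14750} = \frac{36321}{-1630} - \frac{33793}{\left(16971 - 7133\right) + 14750} = 36321 \left(- \frac{1}{1630}\right) - \frac{33793}{9838 + 14750} = - \frac{36321}{1630} - \frac{33793}{24588} = - \frac{474071669}{20039220}$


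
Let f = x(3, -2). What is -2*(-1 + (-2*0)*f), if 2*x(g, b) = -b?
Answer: 2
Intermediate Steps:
x(g, b) = -b/2 (x(g, b) = (-b)/2 = -b/2)
f = 1 (f = -½*(-2) = 1)
-2*(-1 + (-2*0)*f) = -2*(-1 - 2*0*1) = -2*(-1 + 0*1) = -2*(-1 + 0) = -2*(-1) = 2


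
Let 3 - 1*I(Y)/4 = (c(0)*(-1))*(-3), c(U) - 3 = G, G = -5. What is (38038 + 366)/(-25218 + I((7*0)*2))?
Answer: -19202/12591 ≈ -1.5251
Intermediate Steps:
c(U) = -2 (c(U) = 3 - 5 = -2)
I(Y) = 36 (I(Y) = 12 - 4*(-2*(-1))*(-3) = 12 - 8*(-3) = 12 - 4*(-6) = 12 + 24 = 36)
(38038 + 366)/(-25218 + I((7*0)*2)) = (38038 + 366)/(-25218 + 36) = 38404/(-25182) = 38404*(-1/25182) = -19202/12591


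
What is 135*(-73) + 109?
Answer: -9746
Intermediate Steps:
135*(-73) + 109 = -9855 + 109 = -9746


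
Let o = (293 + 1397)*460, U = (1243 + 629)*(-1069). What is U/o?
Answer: -19242/7475 ≈ -2.5742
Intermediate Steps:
U = -2001168 (U = 1872*(-1069) = -2001168)
o = 777400 (o = 1690*460 = 777400)
U/o = -2001168/777400 = -2001168*1/777400 = -19242/7475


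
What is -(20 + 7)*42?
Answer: -1134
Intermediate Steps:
-(20 + 7)*42 = -1*27*42 = -27*42 = -1134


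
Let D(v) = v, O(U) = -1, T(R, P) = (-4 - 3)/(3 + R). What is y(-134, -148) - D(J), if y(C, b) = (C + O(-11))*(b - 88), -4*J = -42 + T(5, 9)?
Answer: 1019177/32 ≈ 31849.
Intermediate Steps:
T(R, P) = -7/(3 + R)
J = 343/32 (J = -(-42 - 7/(3 + 5))/4 = -(-42 - 7/8)/4 = -1/4*(-343/8) = 343/32 ≈ 10.719)
y(C, b) = (-1 + C)*(-88 + b) (y(C, b) = (C - 1)*(b - 88) = (-1 + C)*(-88 + b))
y(-134, -148) - D(J) = (88 - 1*(-148) - 88*(-134) - 134*(-148)) - 1*343/32 = (88 + 148 + 11792 + 19832) - 343/32 = 31860 - 343/32 = 1019177/32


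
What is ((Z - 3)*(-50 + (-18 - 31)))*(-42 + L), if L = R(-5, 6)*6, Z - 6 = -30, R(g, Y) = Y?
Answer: -16038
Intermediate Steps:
Z = -24 (Z = 6 - 30 = -24)
L = 36 (L = 6*6 = 36)
((Z - 3)*(-50 + (-18 - 31)))*(-42 + L) = ((-24 - 3)*(-50 + (-18 - 31)))*(-42 + 36) = -27*(-50 - 49)*(-6) = -27*(-99)*(-6) = 2673*(-6) = -16038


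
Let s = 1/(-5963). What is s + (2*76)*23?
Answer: 20846647/5963 ≈ 3496.0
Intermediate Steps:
s = -1/5963 ≈ -0.00016770
s + (2*76)*23 = -1/5963 + (2*76)*23 = -1/5963 + 152*23 = -1/5963 + 3496 = 20846647/5963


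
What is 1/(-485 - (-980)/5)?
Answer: -1/289 ≈ -0.0034602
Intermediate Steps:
1/(-485 - (-980)/5) = 1/(-485 - 196*(-1)) = 1/(-485 + 196) = 1/(-289) = -1/289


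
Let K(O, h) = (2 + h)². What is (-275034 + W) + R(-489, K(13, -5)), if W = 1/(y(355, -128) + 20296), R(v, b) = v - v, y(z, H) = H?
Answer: -5546885711/20168 ≈ -2.7503e+5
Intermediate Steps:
R(v, b) = 0
W = 1/20168 (W = 1/(-128 + 20296) = 1/20168 ≈ 4.9583e-5)
(-275034 + W) + R(-489, K(13, -5)) = (-275034 + 1/20168) + 0 = -5546885711/20168 + 0 = -5546885711/20168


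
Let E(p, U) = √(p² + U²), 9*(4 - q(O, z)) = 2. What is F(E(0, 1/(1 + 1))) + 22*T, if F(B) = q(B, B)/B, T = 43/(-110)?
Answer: -47/45 ≈ -1.0444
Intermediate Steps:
T = -43/110 (T = 43*(-1/110) = -43/110 ≈ -0.39091)
q(O, z) = 34/9 (q(O, z) = 4 - ⅑*2 = 4 - 2/9 = 34/9)
E(p, U) = √(U² + p²)
F(B) = 34/(9*B)
F(E(0, 1/(1 + 1))) + 22*T = 34/(9*(√((1/(1 + 1))² + 0²))) + 22*(-43/110) = 34/(9*(√((1/2)² + 0))) - 43/5 = 34/(9*(√((½)² + 0))) - 43/5 = 34/(9*(√(¼ + 0))) - 43/5 = 34/(9*(√(¼))) - 43/5 = 34/(9*(½)) - 43/5 = (34/9)*2 - 43/5 = 68/9 - 43/5 = -47/45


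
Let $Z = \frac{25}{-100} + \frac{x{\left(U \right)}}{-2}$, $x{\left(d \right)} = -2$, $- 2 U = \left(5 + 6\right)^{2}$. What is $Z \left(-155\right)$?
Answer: $- \frac{465}{4} \approx -116.25$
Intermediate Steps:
$U = - \frac{121}{2}$ ($U = - \frac{\left(5 + 6\right)^{2}}{2} = - \frac{11^{2}}{2} = \left(- \frac{1}{2}\right) 121 = - \frac{121}{2} \approx -60.5$)
$Z = \frac{3}{4}$ ($Z = \frac{25}{-100} - \frac{2}{-2} = 25 \left(- \frac{1}{100}\right) - -1 = - \frac{1}{4} + 1 = \frac{3}{4} \approx 0.75$)
$Z \left(-155\right) = \frac{3}{4} \left(-155\right) = - \frac{465}{4}$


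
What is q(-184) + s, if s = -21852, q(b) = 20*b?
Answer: -25532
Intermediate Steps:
q(-184) + s = 20*(-184) - 21852 = -3680 - 21852 = -25532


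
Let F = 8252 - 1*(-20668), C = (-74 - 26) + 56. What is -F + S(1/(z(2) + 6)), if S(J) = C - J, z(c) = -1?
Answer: -144821/5 ≈ -28964.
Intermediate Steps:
C = -44 (C = -100 + 56 = -44)
F = 28920 (F = 8252 + 20668 = 28920)
S(J) = -44 - J
-F + S(1/(z(2) + 6)) = -1*28920 + (-44 - 1/(-1 + 6)) = -28920 + (-44 - 1/5) = -28920 + (-44 - 1*⅕) = -28920 + (-44 - ⅕) = -28920 - 221/5 = -144821/5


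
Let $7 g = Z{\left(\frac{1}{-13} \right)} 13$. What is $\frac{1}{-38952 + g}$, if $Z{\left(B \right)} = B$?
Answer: $- \frac{7}{272665} \approx -2.5673 \cdot 10^{-5}$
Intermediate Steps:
$g = - \frac{1}{7}$ ($g = \frac{\frac{1}{-13} \cdot 13}{7} = \frac{\left(- \frac{1}{13}\right) 13}{7} = \frac{1}{7} \left(-1\right) = - \frac{1}{7} \approx -0.14286$)
$\frac{1}{-38952 + g} = \frac{1}{-38952 - \frac{1}{7}} = \frac{1}{- \frac{272665}{7}} = - \frac{7}{272665}$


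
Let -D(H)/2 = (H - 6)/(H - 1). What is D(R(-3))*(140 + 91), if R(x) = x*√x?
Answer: 1386*(-√3 + 2*I)/(-I + 3*√3) ≈ -544.5 + 428.68*I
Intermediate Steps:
R(x) = x^(3/2)
D(H) = -2*(-6 + H)/(-1 + H) (D(H) = -2*(H - 6)/(H - 1) = -2*(-6 + H)/(-1 + H))
D(R(-3))*(140 + 91) = (2*(6 - (-3)^(3/2))/(-1 + (-3)^(3/2)))*(140 + 91) = (2*(6 - (-3)*I*√3)/(-1 - 3*I*√3))*231 = (2*(6 + 3*I*√3)/(-1 - 3*I*√3))*231 = 462*(6 + 3*I*√3)/(-1 - 3*I*√3)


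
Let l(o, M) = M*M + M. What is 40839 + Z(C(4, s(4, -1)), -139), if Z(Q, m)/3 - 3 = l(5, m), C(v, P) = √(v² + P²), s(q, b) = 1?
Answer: 98394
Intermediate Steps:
C(v, P) = √(P² + v²)
l(o, M) = M + M² (l(o, M) = M² + M = M + M²)
Z(Q, m) = 9 + 3*m*(1 + m) (Z(Q, m) = 9 + 3*(m*(1 + m)) = 9 + 3*m*(1 + m))
40839 + Z(C(4, s(4, -1)), -139) = 40839 + (9 + 3*(-139)*(1 - 139)) = 40839 + (9 + 3*(-139)*(-138)) = 40839 + (9 + 57546) = 40839 + 57555 = 98394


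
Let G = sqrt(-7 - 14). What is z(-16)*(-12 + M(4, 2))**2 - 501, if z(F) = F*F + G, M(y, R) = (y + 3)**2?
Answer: 349963 + 1369*I*sqrt(21) ≈ 3.4996e+5 + 6273.5*I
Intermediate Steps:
G = I*sqrt(21) (G = sqrt(-21) = I*sqrt(21) ≈ 4.5826*I)
M(y, R) = (3 + y)**2
z(F) = F**2 + I*sqrt(21) (z(F) = F*F + I*sqrt(21) = F**2 + I*sqrt(21))
z(-16)*(-12 + M(4, 2))**2 - 501 = ((-16)**2 + I*sqrt(21))*(-12 + (3 + 4)**2)**2 - 501 = (256 + I*sqrt(21))*(-12 + 7**2)**2 - 501 = (256 + I*sqrt(21))*(-12 + 49)**2 - 501 = (256 + I*sqrt(21))*37**2 - 501 = (256 + I*sqrt(21))*1369 - 501 = (350464 + 1369*I*sqrt(21)) - 501 = 349963 + 1369*I*sqrt(21)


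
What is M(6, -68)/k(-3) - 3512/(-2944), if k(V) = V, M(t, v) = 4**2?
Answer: -4571/1104 ≈ -4.1404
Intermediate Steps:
M(t, v) = 16
M(6, -68)/k(-3) - 3512/(-2944) = 16/(-3) - 3512/(-2944) = 16*(-1/3) - 3512*(-1/2944) = -16/3 + 439/368 = -4571/1104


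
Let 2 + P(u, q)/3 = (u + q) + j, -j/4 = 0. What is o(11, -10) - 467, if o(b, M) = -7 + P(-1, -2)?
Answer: -489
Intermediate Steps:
j = 0 (j = -4*0 = 0)
P(u, q) = -6 + 3*q + 3*u (P(u, q) = -6 + 3*((u + q) + 0) = -6 + 3*((q + u) + 0) = -6 + 3*(q + u) = -6 + (3*q + 3*u) = -6 + 3*q + 3*u)
o(b, M) = -22 (o(b, M) = -7 + (-6 + 3*(-2) + 3*(-1)) = -7 + (-6 - 6 - 3) = -7 - 15 = -22)
o(11, -10) - 467 = -22 - 467 = -489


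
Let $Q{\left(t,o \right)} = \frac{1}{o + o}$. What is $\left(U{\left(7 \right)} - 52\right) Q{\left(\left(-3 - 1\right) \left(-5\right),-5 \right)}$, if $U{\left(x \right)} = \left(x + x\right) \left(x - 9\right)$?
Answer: $8$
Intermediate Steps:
$U{\left(x \right)} = 2 x \left(-9 + x\right)$
$Q{\left(t,o \right)} = \frac{1}{2 o}$
$\left(U{\left(7 \right)} - 52\right) Q{\left(\left(-3 - 1\right) \left(-5\right),-5 \right)} = \left(2 \cdot 7 \left(-9 + 7\right) - 52\right) \frac{1}{2 \left(-5\right)} = \left(2 \cdot 7 \left(-2\right) - 52\right) \frac{1}{2} \left(- \frac{1}{5}\right) = \left(-28 - 52\right) \left(- \frac{1}{10}\right) = \left(-80\right) \left(- \frac{1}{10}\right) = 8$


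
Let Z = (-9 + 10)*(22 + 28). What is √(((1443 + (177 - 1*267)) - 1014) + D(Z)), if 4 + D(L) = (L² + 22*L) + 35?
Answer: √3970 ≈ 63.008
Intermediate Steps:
Z = 50 (Z = 1*50 = 50)
D(L) = 31 + L² + 22*L (D(L) = -4 + ((L² + 22*L) + 35) = -4 + (35 + L² + 22*L) = 31 + L² + 22*L)
√(((1443 + (177 - 1*267)) - 1014) + D(Z)) = √(((1443 + (177 - 1*267)) - 1014) + (31 + 50² + 22*50)) = √(((1443 + (177 - 267)) - 1014) + (31 + 2500 + 1100)) = √(((1443 - 90) - 1014) + 3631) = √((1353 - 1014) + 3631) = √(339 + 3631) = √3970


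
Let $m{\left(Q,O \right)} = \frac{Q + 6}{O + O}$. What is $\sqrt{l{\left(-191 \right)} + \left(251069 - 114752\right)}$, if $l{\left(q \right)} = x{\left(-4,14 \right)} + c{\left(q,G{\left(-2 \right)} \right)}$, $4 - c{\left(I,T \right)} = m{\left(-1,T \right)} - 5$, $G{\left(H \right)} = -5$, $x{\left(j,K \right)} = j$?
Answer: $\frac{\sqrt{545290}}{2} \approx 369.22$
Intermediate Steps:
$m{\left(Q,O \right)} = \frac{6 + Q}{2 O}$
$c{\left(I,T \right)} = 9 - \frac{5}{2 T}$ ($c{\left(I,T \right)} = 4 - \left(\frac{6 - 1}{2 T} - 5\right) = 4 - \left(\frac{1}{2} \frac{1}{T} 5 - 5\right) = 4 - \left(\frac{5}{2 T} - 5\right) = 4 - \left(-5 + \frac{5}{2 T}\right) = 4 + \left(5 - \frac{5}{2 T}\right) = 9 - \frac{5}{2 T}$)
$l{\left(q \right)} = \frac{11}{2}$ ($l{\left(q \right)} = -4 + \left(9 - \frac{5}{2 \left(-5\right)}\right) = -4 + \left(9 - - \frac{1}{2}\right) = -4 + \left(9 + \frac{1}{2}\right) = -4 + \frac{19}{2} = \frac{11}{2}$)
$\sqrt{l{\left(-191 \right)} + \left(251069 - 114752\right)} = \sqrt{\frac{11}{2} + \left(251069 - 114752\right)} = \sqrt{\frac{11}{2} + 136317} = \sqrt{\frac{272645}{2}} = \frac{\sqrt{545290}}{2}$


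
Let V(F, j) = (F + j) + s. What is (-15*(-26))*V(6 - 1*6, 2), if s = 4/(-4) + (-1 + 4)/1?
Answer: 1560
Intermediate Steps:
s = 2 (s = 4*(-¼) + 3*1 = -1 + 3 = 2)
V(F, j) = 2 + F + j (V(F, j) = (F + j) + 2 = 2 + F + j)
(-15*(-26))*V(6 - 1*6, 2) = (-15*(-26))*(2 + (6 - 1*6) + 2) = 390*(2 + (6 - 6) + 2) = 390*(2 + 0 + 2) = 390*4 = 1560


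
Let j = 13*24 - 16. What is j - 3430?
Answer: -3134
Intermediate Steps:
j = 296 (j = 312 - 16 = 296)
j - 3430 = 296 - 3430 = -3134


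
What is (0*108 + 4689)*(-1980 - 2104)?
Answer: -19149876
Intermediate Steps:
(0*108 + 4689)*(-1980 - 2104) = (0 + 4689)*(-4084) = 4689*(-4084) = -19149876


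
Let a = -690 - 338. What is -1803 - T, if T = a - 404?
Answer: -371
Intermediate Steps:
a = -1028
T = -1432 (T = -1028 - 404 = -1432)
-1803 - T = -1803 - 1*(-1432) = -1803 + 1432 = -371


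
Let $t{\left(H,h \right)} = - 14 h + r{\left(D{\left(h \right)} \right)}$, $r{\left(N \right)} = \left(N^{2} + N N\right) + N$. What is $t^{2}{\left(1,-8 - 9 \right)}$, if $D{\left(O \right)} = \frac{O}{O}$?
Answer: $58081$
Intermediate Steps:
$D{\left(O \right)} = 1$
$r{\left(N \right)} = N + 2 N^{2}$ ($r{\left(N \right)} = \left(N^{2} + N^{2}\right) + N = 2 N^{2} + N = N + 2 N^{2}$)
$t{\left(H,h \right)} = 3 - 14 h$ ($t{\left(H,h \right)} = - 14 h + 1 \left(1 + 2 \cdot 1\right) = - 14 h + 1 \left(1 + 2\right) = - 14 h + 1 \cdot 3 = - 14 h + 3 = 3 - 14 h$)
$t^{2}{\left(1,-8 - 9 \right)} = \left(3 - 14 \left(-8 - 9\right)\right)^{2} = \left(3 - -238\right)^{2} = \left(3 + 238\right)^{2} = 241^{2} = 58081$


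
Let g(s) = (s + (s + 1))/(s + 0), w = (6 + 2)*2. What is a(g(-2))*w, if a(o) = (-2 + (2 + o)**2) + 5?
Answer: 244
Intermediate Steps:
w = 16 (w = 8*2 = 16)
g(s) = (1 + 2*s)/s (g(s) = (s + (1 + s))/s = (1 + 2*s)/s)
a(o) = 3 + (2 + o)**2
a(g(-2))*w = (3 + (2 + (2 + 1/(-2)))**2)*16 = (3 + (2 + (2 - 1/2))**2)*16 = (3 + (2 + 3/2)**2)*16 = (3 + (7/2)**2)*16 = (3 + 49/4)*16 = (61/4)*16 = 244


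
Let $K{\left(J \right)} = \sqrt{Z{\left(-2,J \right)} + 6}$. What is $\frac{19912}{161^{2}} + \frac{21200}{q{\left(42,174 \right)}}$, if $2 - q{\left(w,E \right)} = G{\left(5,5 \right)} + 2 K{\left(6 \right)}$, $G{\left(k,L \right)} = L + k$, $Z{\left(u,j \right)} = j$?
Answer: $- \frac{274742688}{25921} + 5300 \sqrt{3} \approx -1419.4$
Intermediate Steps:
$K{\left(J \right)} = \sqrt{6 + J}$ ($K{\left(J \right)} = \sqrt{J + 6} = \sqrt{6 + J}$)
$q{\left(w,E \right)} = -8 - 4 \sqrt{3}$ ($q{\left(w,E \right)} = 2 - \left(\left(5 + 5\right) + 2 \sqrt{6 + 6}\right) = 2 - \left(10 + 2 \sqrt{12}\right) = 2 - \left(10 + 2 \cdot 2 \sqrt{3}\right) = 2 - \left(10 + 4 \sqrt{3}\right) = -8 - 4 \sqrt{3}$)
$\frac{19912}{161^{2}} + \frac{21200}{q{\left(42,174 \right)}} = \frac{19912}{161^{2}} + \frac{21200}{-8 - 4 \sqrt{3}} = \frac{19912}{25921} + \frac{21200}{-8 - 4 \sqrt{3}}$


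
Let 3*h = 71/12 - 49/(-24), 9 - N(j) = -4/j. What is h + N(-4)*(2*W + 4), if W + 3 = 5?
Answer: 4799/72 ≈ 66.653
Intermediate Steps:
W = 2 (W = -3 + 5 = 2)
N(j) = 9 + 4/j (N(j) = 9 - (-4)/j = 9 + 4/j)
h = 191/72 (h = (71/12 - 49/(-24))/3 = (71*(1/12) - 49*(-1/24))/3 = (71/12 + 49/24)/3 = (⅓)*(191/24) = 191/72 ≈ 2.6528)
h + N(-4)*(2*W + 4) = 191/72 + (9 + 4/(-4))*(2*2 + 4) = 191/72 + (9 + 4*(-¼))*(4 + 4) = 191/72 + (9 - 1)*8 = 191/72 + 8*8 = 191/72 + 64 = 4799/72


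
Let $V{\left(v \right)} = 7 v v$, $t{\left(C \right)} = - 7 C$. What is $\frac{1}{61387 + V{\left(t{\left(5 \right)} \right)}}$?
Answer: $\frac{1}{69962} \approx 1.4293 \cdot 10^{-5}$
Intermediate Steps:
$V{\left(v \right)} = 7 v^{2}$
$\frac{1}{61387 + V{\left(t{\left(5 \right)} \right)}} = \frac{1}{61387 + 7 \left(\left(-7\right) 5\right)^{2}} = \frac{1}{61387 + 7 \left(-35\right)^{2}} = \frac{1}{61387 + 7 \cdot 1225} = \frac{1}{61387 + 8575} = \frac{1}{69962}$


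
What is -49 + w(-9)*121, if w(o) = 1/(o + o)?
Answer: -1003/18 ≈ -55.722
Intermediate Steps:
w(o) = 1/(2*o)
-49 + w(-9)*121 = -49 + ((½)/(-9))*121 = -49 + ((½)*(-⅑))*121 = -49 - 1/18*121 = -49 - 121/18 = -1003/18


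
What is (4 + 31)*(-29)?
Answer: -1015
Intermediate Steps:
(4 + 31)*(-29) = 35*(-29) = -1015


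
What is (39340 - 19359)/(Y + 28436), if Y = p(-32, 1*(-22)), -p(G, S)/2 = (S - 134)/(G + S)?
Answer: 179829/255872 ≈ 0.70281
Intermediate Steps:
p(G, S) = -2*(-134 + S)/(G + S) (p(G, S) = -2*(S - 134)/(G + S) = -2*(-134 + S)/(G + S))
Y = -52/9 (Y = 2*(134 - (-22))/(-32 + 1*(-22)) = 2*(134 - 1*(-22))/(-32 - 22) = 2*(134 + 22)/(-54) = 2*(-1/54)*156 = -52/9 ≈ -5.7778)
(39340 - 19359)/(Y + 28436) = (39340 - 19359)/(-52/9 + 28436) = 19981/(255872/9) = 19981*(9/255872) = 179829/255872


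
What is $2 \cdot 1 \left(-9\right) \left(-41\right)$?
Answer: $738$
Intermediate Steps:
$2 \cdot 1 \left(-9\right) \left(-41\right) = 2 \left(-9\right) \left(-41\right) = \left(-18\right) \left(-41\right) = 738$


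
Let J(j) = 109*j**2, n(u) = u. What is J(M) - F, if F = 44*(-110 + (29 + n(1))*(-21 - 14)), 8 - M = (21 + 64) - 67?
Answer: 61940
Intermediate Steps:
M = -10 (M = 8 - ((21 + 64) - 67) = 8 - (85 - 67) = 8 - 1*18 = 8 - 18 = -10)
F = -51040 (F = 44*(-110 + (29 + 1)*(-21 - 14)) = 44*(-110 + 30*(-35)) = 44*(-110 - 1050) = 44*(-1160) = -51040)
J(M) - F = 109*(-10)**2 - 1*(-51040) = 109*100 + 51040 = 10900 + 51040 = 61940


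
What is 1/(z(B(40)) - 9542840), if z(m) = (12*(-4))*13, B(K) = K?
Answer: -1/9543464 ≈ -1.0478e-7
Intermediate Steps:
z(m) = -624 (z(m) = -48*13 = -624)
1/(z(B(40)) - 9542840) = 1/(-624 - 9542840) = 1/(-9543464) = -1/9543464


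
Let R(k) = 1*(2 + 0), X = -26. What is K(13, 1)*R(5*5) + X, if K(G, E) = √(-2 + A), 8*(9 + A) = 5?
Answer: -26 + I*√166/2 ≈ -26.0 + 6.442*I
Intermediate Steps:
A = -67/8 (A = -9 + (⅛)*5 = -9 + 5/8 = -67/8 ≈ -8.3750)
K(G, E) = I*√166/4 (K(G, E) = √(-2 - 67/8) = √(-83/8) = I*√166/4)
R(k) = 2 (R(k) = 1*2 = 2)
K(13, 1)*R(5*5) + X = (I*√166/4)*2 - 26 = I*√166/2 - 26 = -26 + I*√166/2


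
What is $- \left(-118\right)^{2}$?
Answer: $-13924$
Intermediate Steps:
$- \left(-118\right)^{2} = \left(-1\right) 13924 = -13924$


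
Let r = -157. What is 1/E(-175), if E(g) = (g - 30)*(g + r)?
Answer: 1/68060 ≈ 1.4693e-5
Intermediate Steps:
E(g) = (-157 + g)*(-30 + g) (E(g) = (g - 30)*(g - 157) = (-30 + g)*(-157 + g) = (-157 + g)*(-30 + g))
1/E(-175) = 1/(4710 + (-175)² - 187*(-175)) = 1/(4710 + 30625 + 32725) = 1/68060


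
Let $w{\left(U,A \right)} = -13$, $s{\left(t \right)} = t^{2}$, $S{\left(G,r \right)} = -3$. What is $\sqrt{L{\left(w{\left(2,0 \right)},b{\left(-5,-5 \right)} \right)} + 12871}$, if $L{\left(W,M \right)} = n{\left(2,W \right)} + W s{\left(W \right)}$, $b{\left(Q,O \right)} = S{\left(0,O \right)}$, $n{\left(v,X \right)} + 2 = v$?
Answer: $3 \sqrt{1186} \approx 103.32$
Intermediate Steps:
$n{\left(v,X \right)} = -2 + v$
$b{\left(Q,O \right)} = -3$
$L{\left(W,M \right)} = W^{3}$ ($L{\left(W,M \right)} = \left(-2 + 2\right) + W W^{2} = 0 + W^{3} = W^{3}$)
$\sqrt{L{\left(w{\left(2,0 \right)},b{\left(-5,-5 \right)} \right)} + 12871} = \sqrt{\left(-13\right)^{3} + 12871} = \sqrt{-2197 + 12871} = \sqrt{10674} = 3 \sqrt{1186}$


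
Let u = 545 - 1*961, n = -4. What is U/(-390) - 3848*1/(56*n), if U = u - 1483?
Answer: 40127/1820 ≈ 22.048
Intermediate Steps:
u = -416 (u = 545 - 961 = -416)
U = -1899 (U = -416 - 1483 = -1899)
U/(-390) - 3848*1/(56*n) = -1899/(-390) - 3848/((-4*56)) = -1899*(-1/390) - 3848/(-224) = 633/130 - 3848*(-1/224) = 633/130 + 481/28 = 40127/1820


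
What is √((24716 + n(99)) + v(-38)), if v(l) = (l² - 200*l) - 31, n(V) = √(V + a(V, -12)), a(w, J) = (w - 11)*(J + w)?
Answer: √(33729 + √7755) ≈ 183.89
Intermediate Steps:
a(w, J) = (-11 + w)*(J + w)
n(V) = √(132 + V² - 22*V) (n(V) = √(V + (V² - 11*(-12) - 11*V - 12*V)) = √(V + (V² + 132 - 11*V - 12*V)) = √(V + (132 + V² - 23*V)) = √(132 + V² - 22*V))
v(l) = -31 + l² - 200*l
√((24716 + n(99)) + v(-38)) = √((24716 + √(132 + 99² - 22*99)) + (-31 + (-38)² - 200*(-38))) = √((24716 + √(132 + 9801 - 2178)) + (-31 + 1444 + 7600)) = √((24716 + √7755) + 9013) = √(33729 + √7755)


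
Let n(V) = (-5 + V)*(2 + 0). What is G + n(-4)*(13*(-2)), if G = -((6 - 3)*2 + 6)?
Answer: 456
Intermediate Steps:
n(V) = -10 + 2*V (n(V) = (-5 + V)*2 = -10 + 2*V)
G = -12 (G = -(3*2 + 6) = -(6 + 6) = -1*12 = -12)
G + n(-4)*(13*(-2)) = -12 + (-10 + 2*(-4))*(13*(-2)) = -12 + (-10 - 8)*(-26) = -12 - 18*(-26) = -12 + 468 = 456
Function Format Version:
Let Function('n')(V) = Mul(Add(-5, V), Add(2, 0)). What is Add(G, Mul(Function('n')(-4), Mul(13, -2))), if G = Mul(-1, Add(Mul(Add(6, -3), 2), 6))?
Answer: 456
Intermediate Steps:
Function('n')(V) = Add(-10, Mul(2, V)) (Function('n')(V) = Mul(Add(-5, V), 2) = Add(-10, Mul(2, V)))
G = -12 (G = Mul(-1, Add(Mul(3, 2), 6)) = Mul(-1, Add(6, 6)) = Mul(-1, 12) = -12)
Add(G, Mul(Function('n')(-4), Mul(13, -2))) = Add(-12, Mul(Add(-10, Mul(2, -4)), Mul(13, -2))) = Add(-12, Mul(Add(-10, -8), -26)) = Add(-12, Mul(-18, -26)) = Add(-12, 468) = 456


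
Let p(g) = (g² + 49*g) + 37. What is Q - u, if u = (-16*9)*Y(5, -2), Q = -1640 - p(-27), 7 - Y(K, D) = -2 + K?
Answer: -507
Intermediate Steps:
Y(K, D) = 9 - K (Y(K, D) = 7 - (-2 + K) = 7 + (2 - K) = 9 - K)
p(g) = 37 + g² + 49*g
Q = -1083 (Q = -1640 - (37 + (-27)² + 49*(-27)) = -1640 - (37 + 729 - 1323) = -1640 - 1*(-557) = -1640 + 557 = -1083)
u = -576 (u = (-16*9)*(9 - 1*5) = -144*(9 - 5) = -144*4 = -576)
Q - u = -1083 - 1*(-576) = -1083 + 576 = -507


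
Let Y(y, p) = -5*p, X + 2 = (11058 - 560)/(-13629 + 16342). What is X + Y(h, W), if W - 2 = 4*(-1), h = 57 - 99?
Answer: 32202/2713 ≈ 11.870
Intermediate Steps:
X = 5072/2713 (X = -2 + (11058 - 560)/(-13629 + 16342) = -2 + 10498/2713 = 5072/2713 ≈ 1.8695)
h = -42
W = -2 (W = 2 + 4*(-1) = 2 - 4 = -2)
X + Y(h, W) = 5072/2713 - 5*(-2) = 5072/2713 + 10 = 32202/2713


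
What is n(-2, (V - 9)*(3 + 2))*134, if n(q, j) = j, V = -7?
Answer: -10720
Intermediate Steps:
n(-2, (V - 9)*(3 + 2))*134 = ((-7 - 9)*(3 + 2))*134 = -16*5*134 = -80*134 = -10720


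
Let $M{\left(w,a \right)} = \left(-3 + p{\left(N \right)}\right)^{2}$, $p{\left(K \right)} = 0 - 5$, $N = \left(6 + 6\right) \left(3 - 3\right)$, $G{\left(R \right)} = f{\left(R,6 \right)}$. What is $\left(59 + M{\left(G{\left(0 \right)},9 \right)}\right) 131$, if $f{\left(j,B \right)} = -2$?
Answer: $16113$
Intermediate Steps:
$G{\left(R \right)} = -2$
$N = 0$ ($N = 12 \cdot 0 = 0$)
$p{\left(K \right)} = -5$
$M{\left(w,a \right)} = 64$ ($M{\left(w,a \right)} = \left(-3 - 5\right)^{2} = \left(-8\right)^{2} = 64$)
$\left(59 + M{\left(G{\left(0 \right)},9 \right)}\right) 131 = \left(59 + 64\right) 131 = 123 \cdot 131 = 16113$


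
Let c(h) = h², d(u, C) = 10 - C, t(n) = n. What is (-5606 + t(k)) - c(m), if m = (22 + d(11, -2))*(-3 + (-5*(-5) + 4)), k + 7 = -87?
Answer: -787156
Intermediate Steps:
k = -94 (k = -7 - 87 = -94)
m = 884 (m = (22 + (10 - 1*(-2)))*(-3 + (-5*(-5) + 4)) = (22 + (10 + 2))*(-3 + (25 + 4)) = (22 + 12)*(-3 + 29) = 34*26 = 884)
(-5606 + t(k)) - c(m) = (-5606 - 94) - 1*884² = -5700 - 1*781456 = -5700 - 781456 = -787156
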